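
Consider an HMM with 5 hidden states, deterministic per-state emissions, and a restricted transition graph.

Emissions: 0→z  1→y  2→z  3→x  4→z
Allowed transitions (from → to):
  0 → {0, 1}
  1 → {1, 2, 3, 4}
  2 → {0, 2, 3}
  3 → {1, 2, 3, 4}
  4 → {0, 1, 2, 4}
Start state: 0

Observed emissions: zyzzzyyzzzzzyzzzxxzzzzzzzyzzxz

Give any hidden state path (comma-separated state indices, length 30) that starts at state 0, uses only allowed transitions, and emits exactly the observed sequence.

0,1,4,0,0,1,1,2,0,0,0,0,1,4,4,2,3,3,4,4,2,2,2,0,0,1,2,2,3,4

  [0] z  {0,2,4}  => 0  start
  [1] y  {1}  => 1  0->1 ok
  [2] z  {0,2,4}  => 4  1->4 ok
  [3] z  {0,2,4}  => 0  4->0 ok
  [4] z  {0,2,4}  => 0  0->0 ok
  [5] y  {1}  => 1  0->1 ok
  [6] y  {1}  => 1  1->1 ok
  [7] z  {0,2,4}  => 2  1->2 ok
  [8] z  {0,2,4}  => 0  2->0 ok
  [9] z  {0,2,4}  => 0  0->0 ok
  [10] z  {0,2,4}  => 0  0->0 ok
  [11] z  {0,2,4}  => 0  0->0 ok
  [12] y  {1}  => 1  0->1 ok
  [13] z  {0,2,4}  => 4  1->4 ok
  [14] z  {0,2,4}  => 4  4->4 ok
  [15] z  {0,2,4}  => 2  4->2 ok
  [16] x  {3}  => 3  2->3 ok
  [17] x  {3}  => 3  3->3 ok
  [18] z  {0,2,4}  => 4  3->4 ok
  [19] z  {0,2,4}  => 4  4->4 ok
  [20] z  {0,2,4}  => 2  4->2 ok
  [21] z  {0,2,4}  => 2  2->2 ok
  [22] z  {0,2,4}  => 2  2->2 ok
  [23] z  {0,2,4}  => 0  2->0 ok
  [24] z  {0,2,4}  => 0  0->0 ok
  [25] y  {1}  => 1  0->1 ok
  [26] z  {0,2,4}  => 2  1->2 ok
  [27] z  {0,2,4}  => 2  2->2 ok
  [28] x  {3}  => 3  2->3 ok
  [29] z  {0,2,4}  => 4  3->4 ok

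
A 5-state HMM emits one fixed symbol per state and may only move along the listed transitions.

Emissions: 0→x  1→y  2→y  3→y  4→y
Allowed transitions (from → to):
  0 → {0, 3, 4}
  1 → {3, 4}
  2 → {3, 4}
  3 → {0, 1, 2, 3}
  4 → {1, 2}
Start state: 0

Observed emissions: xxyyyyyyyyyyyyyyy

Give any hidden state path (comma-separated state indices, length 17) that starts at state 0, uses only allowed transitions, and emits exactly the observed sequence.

  [0] x  {0}  => 0  start
  [1] x  {0}  => 0  0->0 ok
  [2] y  {1,2,3,4}  => 3  0->3 ok
  [3] y  {1,2,3,4}  => 3  3->3 ok
  [4] y  {1,2,3,4}  => 1  3->1 ok
  [5] y  {1,2,3,4}  => 3  1->3 ok
  [6] y  {1,2,3,4}  => 2  3->2 ok
  [7] y  {1,2,3,4}  => 3  2->3 ok
  [8] y  {1,2,3,4}  => 1  3->1 ok
  [9] y  {1,2,3,4}  => 4  1->4 ok
  [10] y  {1,2,3,4}  => 1  4->1 ok
  [11] y  {1,2,3,4}  => 4  1->4 ok
  [12] y  {1,2,3,4}  => 1  4->1 ok
  [13] y  {1,2,3,4}  => 3  1->3 ok
  [14] y  {1,2,3,4}  => 2  3->2 ok
  [15] y  {1,2,3,4}  => 4  2->4 ok
  [16] y  {1,2,3,4}  => 1  4->1 ok

0,0,3,3,1,3,2,3,1,4,1,4,1,3,2,4,1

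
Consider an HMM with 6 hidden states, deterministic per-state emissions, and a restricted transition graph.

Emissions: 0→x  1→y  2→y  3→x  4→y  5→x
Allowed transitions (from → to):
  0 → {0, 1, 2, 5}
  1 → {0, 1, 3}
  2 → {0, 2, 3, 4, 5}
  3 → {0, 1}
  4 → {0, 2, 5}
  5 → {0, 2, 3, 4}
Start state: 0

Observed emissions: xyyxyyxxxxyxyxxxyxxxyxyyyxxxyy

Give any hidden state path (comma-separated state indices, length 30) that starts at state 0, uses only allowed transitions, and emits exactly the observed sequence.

  t0 'x' -> {0,3,5}, take 0 (start)
  t1 'y' -> {1,2,4}, take 2 (0->2 ok)
  t2 'y' -> {1,2,4}, take 2 (2->2 ok)
  t3 'x' -> {0,3,5}, take 0 (2->0 ok)
  t4 'y' -> {1,2,4}, take 1 (0->1 ok)
  t5 'y' -> {1,2,4}, take 1 (1->1 ok)
  t6 'x' -> {0,3,5}, take 0 (1->0 ok)
  t7 'x' -> {0,3,5}, take 5 (0->5 ok)
  t8 'x' -> {0,3,5}, take 3 (5->3 ok)
  t9 'x' -> {0,3,5}, take 0 (3->0 ok)
  t10 'y' -> {1,2,4}, take 1 (0->1 ok)
  t11 'x' -> {0,3,5}, take 0 (1->0 ok)
  t12 'y' -> {1,2,4}, take 2 (0->2 ok)
  t13 'x' -> {0,3,5}, take 3 (2->3 ok)
  t14 'x' -> {0,3,5}, take 0 (3->0 ok)
  t15 'x' -> {0,3,5}, take 0 (0->0 ok)
  t16 'y' -> {1,2,4}, take 1 (0->1 ok)
  t17 'x' -> {0,3,5}, take 3 (1->3 ok)
  t18 'x' -> {0,3,5}, take 0 (3->0 ok)
  t19 'x' -> {0,3,5}, take 5 (0->5 ok)
  t20 'y' -> {1,2,4}, take 2 (5->2 ok)
  t21 'x' -> {0,3,5}, take 5 (2->5 ok)
  t22 'y' -> {1,2,4}, take 4 (5->4 ok)
  t23 'y' -> {1,2,4}, take 2 (4->2 ok)
  t24 'y' -> {1,2,4}, take 2 (2->2 ok)
  t25 'x' -> {0,3,5}, take 0 (2->0 ok)
  t26 'x' -> {0,3,5}, take 5 (0->5 ok)
  t27 'x' -> {0,3,5}, take 3 (5->3 ok)
  t28 'y' -> {1,2,4}, take 1 (3->1 ok)
  t29 'y' -> {1,2,4}, take 1 (1->1 ok)

0,2,2,0,1,1,0,5,3,0,1,0,2,3,0,0,1,3,0,5,2,5,4,2,2,0,5,3,1,1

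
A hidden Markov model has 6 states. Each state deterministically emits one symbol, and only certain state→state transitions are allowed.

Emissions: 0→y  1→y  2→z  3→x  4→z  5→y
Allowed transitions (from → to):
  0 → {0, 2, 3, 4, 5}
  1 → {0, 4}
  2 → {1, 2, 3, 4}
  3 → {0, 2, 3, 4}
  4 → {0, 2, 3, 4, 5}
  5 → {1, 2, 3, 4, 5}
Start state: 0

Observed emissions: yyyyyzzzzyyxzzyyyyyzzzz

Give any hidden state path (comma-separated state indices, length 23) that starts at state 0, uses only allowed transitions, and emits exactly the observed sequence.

0,0,5,1,0,4,4,4,2,1,0,3,2,2,1,0,5,1,0,2,4,2,4

  pos 0: y in {0,1,5}, choose 0; start
  pos 1: y in {0,1,5}, choose 0; 0->0 ok
  pos 2: y in {0,1,5}, choose 5; 0->5 ok
  pos 3: y in {0,1,5}, choose 1; 5->1 ok
  pos 4: y in {0,1,5}, choose 0; 1->0 ok
  pos 5: z in {2,4}, choose 4; 0->4 ok
  pos 6: z in {2,4}, choose 4; 4->4 ok
  pos 7: z in {2,4}, choose 4; 4->4 ok
  pos 8: z in {2,4}, choose 2; 4->2 ok
  pos 9: y in {0,1,5}, choose 1; 2->1 ok
  pos 10: y in {0,1,5}, choose 0; 1->0 ok
  pos 11: x in {3}, choose 3; 0->3 ok
  pos 12: z in {2,4}, choose 2; 3->2 ok
  pos 13: z in {2,4}, choose 2; 2->2 ok
  pos 14: y in {0,1,5}, choose 1; 2->1 ok
  pos 15: y in {0,1,5}, choose 0; 1->0 ok
  pos 16: y in {0,1,5}, choose 5; 0->5 ok
  pos 17: y in {0,1,5}, choose 1; 5->1 ok
  pos 18: y in {0,1,5}, choose 0; 1->0 ok
  pos 19: z in {2,4}, choose 2; 0->2 ok
  pos 20: z in {2,4}, choose 4; 2->4 ok
  pos 21: z in {2,4}, choose 2; 4->2 ok
  pos 22: z in {2,4}, choose 4; 2->4 ok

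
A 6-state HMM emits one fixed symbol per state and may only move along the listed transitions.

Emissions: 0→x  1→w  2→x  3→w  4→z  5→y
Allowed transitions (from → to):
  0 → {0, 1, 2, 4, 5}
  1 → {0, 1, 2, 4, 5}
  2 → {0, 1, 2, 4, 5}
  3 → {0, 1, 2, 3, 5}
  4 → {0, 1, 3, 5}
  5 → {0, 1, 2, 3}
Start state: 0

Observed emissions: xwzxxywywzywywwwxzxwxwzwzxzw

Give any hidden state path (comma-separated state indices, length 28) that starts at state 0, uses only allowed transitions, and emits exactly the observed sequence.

  pos 0: x in {0,2}, choose 0; start
  pos 1: w in {1,3}, choose 1; 0->1 ok
  pos 2: z in {4}, choose 4; 1->4 ok
  pos 3: x in {0,2}, choose 0; 4->0 ok
  pos 4: x in {0,2}, choose 2; 0->2 ok
  pos 5: y in {5}, choose 5; 2->5 ok
  pos 6: w in {1,3}, choose 3; 5->3 ok
  pos 7: y in {5}, choose 5; 3->5 ok
  pos 8: w in {1,3}, choose 1; 5->1 ok
  pos 9: z in {4}, choose 4; 1->4 ok
  pos 10: y in {5}, choose 5; 4->5 ok
  pos 11: w in {1,3}, choose 1; 5->1 ok
  pos 12: y in {5}, choose 5; 1->5 ok
  pos 13: w in {1,3}, choose 3; 5->3 ok
  pos 14: w in {1,3}, choose 3; 3->3 ok
  pos 15: w in {1,3}, choose 3; 3->3 ok
  pos 16: x in {0,2}, choose 2; 3->2 ok
  pos 17: z in {4}, choose 4; 2->4 ok
  pos 18: x in {0,2}, choose 0; 4->0 ok
  pos 19: w in {1,3}, choose 1; 0->1 ok
  pos 20: x in {0,2}, choose 0; 1->0 ok
  pos 21: w in {1,3}, choose 1; 0->1 ok
  pos 22: z in {4}, choose 4; 1->4 ok
  pos 23: w in {1,3}, choose 1; 4->1 ok
  pos 24: z in {4}, choose 4; 1->4 ok
  pos 25: x in {0,2}, choose 0; 4->0 ok
  pos 26: z in {4}, choose 4; 0->4 ok
  pos 27: w in {1,3}, choose 3; 4->3 ok

0,1,4,0,2,5,3,5,1,4,5,1,5,3,3,3,2,4,0,1,0,1,4,1,4,0,4,3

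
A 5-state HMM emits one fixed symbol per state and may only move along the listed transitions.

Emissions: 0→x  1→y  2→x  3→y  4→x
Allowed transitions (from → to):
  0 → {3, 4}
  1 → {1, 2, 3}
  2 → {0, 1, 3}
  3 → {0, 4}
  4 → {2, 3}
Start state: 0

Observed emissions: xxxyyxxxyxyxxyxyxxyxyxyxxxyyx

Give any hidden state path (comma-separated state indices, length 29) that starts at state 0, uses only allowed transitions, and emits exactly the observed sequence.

  0: obs=x cand={0,2,4} pick 0 [start]
  1: obs=x cand={0,2,4} pick 4 [0->4 ok]
  2: obs=x cand={0,2,4} pick 2 [4->2 ok]
  3: obs=y cand={1,3} pick 1 [2->1 ok]
  4: obs=y cand={1,3} pick 3 [1->3 ok]
  5: obs=x cand={0,2,4} pick 0 [3->0 ok]
  6: obs=x cand={0,2,4} pick 4 [0->4 ok]
  7: obs=x cand={0,2,4} pick 2 [4->2 ok]
  8: obs=y cand={1,3} pick 1 [2->1 ok]
  9: obs=x cand={0,2,4} pick 2 [1->2 ok]
  10: obs=y cand={1,3} pick 3 [2->3 ok]
  11: obs=x cand={0,2,4} pick 4 [3->4 ok]
  12: obs=x cand={0,2,4} pick 2 [4->2 ok]
  13: obs=y cand={1,3} pick 1 [2->1 ok]
  14: obs=x cand={0,2,4} pick 2 [1->2 ok]
  15: obs=y cand={1,3} pick 3 [2->3 ok]
  16: obs=x cand={0,2,4} pick 0 [3->0 ok]
  17: obs=x cand={0,2,4} pick 4 [0->4 ok]
  18: obs=y cand={1,3} pick 3 [4->3 ok]
  19: obs=x cand={0,2,4} pick 4 [3->4 ok]
  20: obs=y cand={1,3} pick 3 [4->3 ok]
  21: obs=x cand={0,2,4} pick 0 [3->0 ok]
  22: obs=y cand={1,3} pick 3 [0->3 ok]
  23: obs=x cand={0,2,4} pick 0 [3->0 ok]
  24: obs=x cand={0,2,4} pick 4 [0->4 ok]
  25: obs=x cand={0,2,4} pick 2 [4->2 ok]
  26: obs=y cand={1,3} pick 1 [2->1 ok]
  27: obs=y cand={1,3} pick 3 [1->3 ok]
  28: obs=x cand={0,2,4} pick 4 [3->4 ok]

0,4,2,1,3,0,4,2,1,2,3,4,2,1,2,3,0,4,3,4,3,0,3,0,4,2,1,3,4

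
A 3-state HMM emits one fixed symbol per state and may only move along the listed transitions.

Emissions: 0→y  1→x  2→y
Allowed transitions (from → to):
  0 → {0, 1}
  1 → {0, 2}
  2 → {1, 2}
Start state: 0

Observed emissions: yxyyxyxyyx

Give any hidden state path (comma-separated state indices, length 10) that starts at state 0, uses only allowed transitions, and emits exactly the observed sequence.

  [0] y  {0,2}  => 0  start
  [1] x  {1}  => 1  0->1 ok
  [2] y  {0,2}  => 2  1->2 ok
  [3] y  {0,2}  => 2  2->2 ok
  [4] x  {1}  => 1  2->1 ok
  [5] y  {0,2}  => 2  1->2 ok
  [6] x  {1}  => 1  2->1 ok
  [7] y  {0,2}  => 2  1->2 ok
  [8] y  {0,2}  => 2  2->2 ok
  [9] x  {1}  => 1  2->1 ok

0,1,2,2,1,2,1,2,2,1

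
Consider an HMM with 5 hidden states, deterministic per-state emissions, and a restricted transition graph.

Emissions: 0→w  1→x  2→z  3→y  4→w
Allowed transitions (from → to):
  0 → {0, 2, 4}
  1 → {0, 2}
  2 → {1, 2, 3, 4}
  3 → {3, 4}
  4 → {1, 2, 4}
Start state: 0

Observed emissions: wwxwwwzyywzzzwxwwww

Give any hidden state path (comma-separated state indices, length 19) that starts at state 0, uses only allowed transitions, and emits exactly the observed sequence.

  t0 'w' -> {0,4}, take 0 (start)
  t1 'w' -> {0,4}, take 4 (0->4 ok)
  t2 'x' -> {1}, take 1 (4->1 ok)
  t3 'w' -> {0,4}, take 0 (1->0 ok)
  t4 'w' -> {0,4}, take 0 (0->0 ok)
  t5 'w' -> {0,4}, take 4 (0->4 ok)
  t6 'z' -> {2}, take 2 (4->2 ok)
  t7 'y' -> {3}, take 3 (2->3 ok)
  t8 'y' -> {3}, take 3 (3->3 ok)
  t9 'w' -> {0,4}, take 4 (3->4 ok)
  t10 'z' -> {2}, take 2 (4->2 ok)
  t11 'z' -> {2}, take 2 (2->2 ok)
  t12 'z' -> {2}, take 2 (2->2 ok)
  t13 'w' -> {0,4}, take 4 (2->4 ok)
  t14 'x' -> {1}, take 1 (4->1 ok)
  t15 'w' -> {0,4}, take 0 (1->0 ok)
  t16 'w' -> {0,4}, take 0 (0->0 ok)
  t17 'w' -> {0,4}, take 0 (0->0 ok)
  t18 'w' -> {0,4}, take 4 (0->4 ok)

0,4,1,0,0,4,2,3,3,4,2,2,2,4,1,0,0,0,4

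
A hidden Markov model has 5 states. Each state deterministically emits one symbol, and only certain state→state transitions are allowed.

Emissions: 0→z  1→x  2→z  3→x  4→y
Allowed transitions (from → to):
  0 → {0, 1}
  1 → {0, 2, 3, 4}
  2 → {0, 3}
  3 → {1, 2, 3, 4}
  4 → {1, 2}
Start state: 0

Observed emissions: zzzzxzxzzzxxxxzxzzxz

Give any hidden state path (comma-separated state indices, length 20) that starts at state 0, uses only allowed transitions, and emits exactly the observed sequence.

0,0,0,0,1,2,3,2,0,0,1,3,3,1,0,1,0,0,1,0

  pos 0: z in {0,2}, choose 0; start
  pos 1: z in {0,2}, choose 0; 0->0 ok
  pos 2: z in {0,2}, choose 0; 0->0 ok
  pos 3: z in {0,2}, choose 0; 0->0 ok
  pos 4: x in {1,3}, choose 1; 0->1 ok
  pos 5: z in {0,2}, choose 2; 1->2 ok
  pos 6: x in {1,3}, choose 3; 2->3 ok
  pos 7: z in {0,2}, choose 2; 3->2 ok
  pos 8: z in {0,2}, choose 0; 2->0 ok
  pos 9: z in {0,2}, choose 0; 0->0 ok
  pos 10: x in {1,3}, choose 1; 0->1 ok
  pos 11: x in {1,3}, choose 3; 1->3 ok
  pos 12: x in {1,3}, choose 3; 3->3 ok
  pos 13: x in {1,3}, choose 1; 3->1 ok
  pos 14: z in {0,2}, choose 0; 1->0 ok
  pos 15: x in {1,3}, choose 1; 0->1 ok
  pos 16: z in {0,2}, choose 0; 1->0 ok
  pos 17: z in {0,2}, choose 0; 0->0 ok
  pos 18: x in {1,3}, choose 1; 0->1 ok
  pos 19: z in {0,2}, choose 0; 1->0 ok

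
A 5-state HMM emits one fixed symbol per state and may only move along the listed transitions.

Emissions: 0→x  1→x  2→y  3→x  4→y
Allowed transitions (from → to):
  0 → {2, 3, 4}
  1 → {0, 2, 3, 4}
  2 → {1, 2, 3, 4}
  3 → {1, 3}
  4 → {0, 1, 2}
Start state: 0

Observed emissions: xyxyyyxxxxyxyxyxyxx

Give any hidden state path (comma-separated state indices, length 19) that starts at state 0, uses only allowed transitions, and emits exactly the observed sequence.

  [0] x  {0,1,3}  => 0  start
  [1] y  {2,4}  => 4  0->4 ok
  [2] x  {0,1,3}  => 1  4->1 ok
  [3] y  {2,4}  => 2  1->2 ok
  [4] y  {2,4}  => 4  2->4 ok
  [5] y  {2,4}  => 2  4->2 ok
  [6] x  {0,1,3}  => 1  2->1 ok
  [7] x  {0,1,3}  => 3  1->3 ok
  [8] x  {0,1,3}  => 1  3->1 ok
  [9] x  {0,1,3}  => 0  1->0 ok
  [10] y  {2,4}  => 4  0->4 ok
  [11] x  {0,1,3}  => 1  4->1 ok
  [12] y  {2,4}  => 2  1->2 ok
  [13] x  {0,1,3}  => 1  2->1 ok
  [14] y  {2,4}  => 2  1->2 ok
  [15] x  {0,1,3}  => 1  2->1 ok
  [16] y  {2,4}  => 2  1->2 ok
  [17] x  {0,1,3}  => 3  2->3 ok
  [18] x  {0,1,3}  => 1  3->1 ok

0,4,1,2,4,2,1,3,1,0,4,1,2,1,2,1,2,3,1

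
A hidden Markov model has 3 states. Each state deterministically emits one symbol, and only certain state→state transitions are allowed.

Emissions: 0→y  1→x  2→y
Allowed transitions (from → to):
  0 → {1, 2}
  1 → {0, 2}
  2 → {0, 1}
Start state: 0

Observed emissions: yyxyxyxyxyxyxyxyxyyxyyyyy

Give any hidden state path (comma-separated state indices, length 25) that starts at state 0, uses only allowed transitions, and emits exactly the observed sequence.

  0: obs=y cand={0,2} pick 0 [start]
  1: obs=y cand={0,2} pick 2 [0->2 ok]
  2: obs=x cand={1} pick 1 [2->1 ok]
  3: obs=y cand={0,2} pick 0 [1->0 ok]
  4: obs=x cand={1} pick 1 [0->1 ok]
  5: obs=y cand={0,2} pick 0 [1->0 ok]
  6: obs=x cand={1} pick 1 [0->1 ok]
  7: obs=y cand={0,2} pick 0 [1->0 ok]
  8: obs=x cand={1} pick 1 [0->1 ok]
  9: obs=y cand={0,2} pick 2 [1->2 ok]
  10: obs=x cand={1} pick 1 [2->1 ok]
  11: obs=y cand={0,2} pick 0 [1->0 ok]
  12: obs=x cand={1} pick 1 [0->1 ok]
  13: obs=y cand={0,2} pick 0 [1->0 ok]
  14: obs=x cand={1} pick 1 [0->1 ok]
  15: obs=y cand={0,2} pick 0 [1->0 ok]
  16: obs=x cand={1} pick 1 [0->1 ok]
  17: obs=y cand={0,2} pick 0 [1->0 ok]
  18: obs=y cand={0,2} pick 2 [0->2 ok]
  19: obs=x cand={1} pick 1 [2->1 ok]
  20: obs=y cand={0,2} pick 2 [1->2 ok]
  21: obs=y cand={0,2} pick 0 [2->0 ok]
  22: obs=y cand={0,2} pick 2 [0->2 ok]
  23: obs=y cand={0,2} pick 0 [2->0 ok]
  24: obs=y cand={0,2} pick 2 [0->2 ok]

0,2,1,0,1,0,1,0,1,2,1,0,1,0,1,0,1,0,2,1,2,0,2,0,2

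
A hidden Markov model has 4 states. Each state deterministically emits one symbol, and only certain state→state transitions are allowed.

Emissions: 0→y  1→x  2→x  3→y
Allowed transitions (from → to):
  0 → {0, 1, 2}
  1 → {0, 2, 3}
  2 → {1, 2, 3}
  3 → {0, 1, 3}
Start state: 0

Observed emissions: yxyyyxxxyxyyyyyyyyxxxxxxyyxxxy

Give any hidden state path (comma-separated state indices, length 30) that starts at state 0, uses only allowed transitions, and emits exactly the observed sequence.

0,2,3,0,0,2,2,2,3,1,3,3,3,3,0,0,0,0,2,2,1,2,2,2,3,0,1,2,1,0

  0: obs=y cand={0,3} pick 0 [start]
  1: obs=x cand={1,2} pick 2 [0->2 ok]
  2: obs=y cand={0,3} pick 3 [2->3 ok]
  3: obs=y cand={0,3} pick 0 [3->0 ok]
  4: obs=y cand={0,3} pick 0 [0->0 ok]
  5: obs=x cand={1,2} pick 2 [0->2 ok]
  6: obs=x cand={1,2} pick 2 [2->2 ok]
  7: obs=x cand={1,2} pick 2 [2->2 ok]
  8: obs=y cand={0,3} pick 3 [2->3 ok]
  9: obs=x cand={1,2} pick 1 [3->1 ok]
  10: obs=y cand={0,3} pick 3 [1->3 ok]
  11: obs=y cand={0,3} pick 3 [3->3 ok]
  12: obs=y cand={0,3} pick 3 [3->3 ok]
  13: obs=y cand={0,3} pick 3 [3->3 ok]
  14: obs=y cand={0,3} pick 0 [3->0 ok]
  15: obs=y cand={0,3} pick 0 [0->0 ok]
  16: obs=y cand={0,3} pick 0 [0->0 ok]
  17: obs=y cand={0,3} pick 0 [0->0 ok]
  18: obs=x cand={1,2} pick 2 [0->2 ok]
  19: obs=x cand={1,2} pick 2 [2->2 ok]
  20: obs=x cand={1,2} pick 1 [2->1 ok]
  21: obs=x cand={1,2} pick 2 [1->2 ok]
  22: obs=x cand={1,2} pick 2 [2->2 ok]
  23: obs=x cand={1,2} pick 2 [2->2 ok]
  24: obs=y cand={0,3} pick 3 [2->3 ok]
  25: obs=y cand={0,3} pick 0 [3->0 ok]
  26: obs=x cand={1,2} pick 1 [0->1 ok]
  27: obs=x cand={1,2} pick 2 [1->2 ok]
  28: obs=x cand={1,2} pick 1 [2->1 ok]
  29: obs=y cand={0,3} pick 0 [1->0 ok]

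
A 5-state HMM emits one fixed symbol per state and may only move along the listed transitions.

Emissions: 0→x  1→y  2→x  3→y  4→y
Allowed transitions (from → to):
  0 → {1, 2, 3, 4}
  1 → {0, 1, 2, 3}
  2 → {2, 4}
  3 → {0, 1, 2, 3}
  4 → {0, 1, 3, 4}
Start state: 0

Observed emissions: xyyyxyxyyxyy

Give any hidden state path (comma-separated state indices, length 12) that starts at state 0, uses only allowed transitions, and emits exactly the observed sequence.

  t0 'x' -> {0,2}, take 0 (start)
  t1 'y' -> {1,3,4}, take 1 (0->1 ok)
  t2 'y' -> {1,3,4}, take 3 (1->3 ok)
  t3 'y' -> {1,3,4}, take 3 (3->3 ok)
  t4 'x' -> {0,2}, take 0 (3->0 ok)
  t5 'y' -> {1,3,4}, take 4 (0->4 ok)
  t6 'x' -> {0,2}, take 0 (4->0 ok)
  t7 'y' -> {1,3,4}, take 3 (0->3 ok)
  t8 'y' -> {1,3,4}, take 3 (3->3 ok)
  t9 'x' -> {0,2}, take 2 (3->2 ok)
  t10 'y' -> {1,3,4}, take 4 (2->4 ok)
  t11 'y' -> {1,3,4}, take 1 (4->1 ok)

0,1,3,3,0,4,0,3,3,2,4,1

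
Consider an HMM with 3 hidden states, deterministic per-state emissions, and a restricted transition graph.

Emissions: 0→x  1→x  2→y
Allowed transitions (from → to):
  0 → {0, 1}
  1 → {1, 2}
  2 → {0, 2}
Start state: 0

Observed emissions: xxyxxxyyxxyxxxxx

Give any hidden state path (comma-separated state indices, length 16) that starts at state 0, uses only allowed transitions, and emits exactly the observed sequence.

0,1,2,0,0,1,2,2,0,1,2,0,0,0,1,1

  pos 0: x in {0,1}, choose 0; start
  pos 1: x in {0,1}, choose 1; 0->1 ok
  pos 2: y in {2}, choose 2; 1->2 ok
  pos 3: x in {0,1}, choose 0; 2->0 ok
  pos 4: x in {0,1}, choose 0; 0->0 ok
  pos 5: x in {0,1}, choose 1; 0->1 ok
  pos 6: y in {2}, choose 2; 1->2 ok
  pos 7: y in {2}, choose 2; 2->2 ok
  pos 8: x in {0,1}, choose 0; 2->0 ok
  pos 9: x in {0,1}, choose 1; 0->1 ok
  pos 10: y in {2}, choose 2; 1->2 ok
  pos 11: x in {0,1}, choose 0; 2->0 ok
  pos 12: x in {0,1}, choose 0; 0->0 ok
  pos 13: x in {0,1}, choose 0; 0->0 ok
  pos 14: x in {0,1}, choose 1; 0->1 ok
  pos 15: x in {0,1}, choose 1; 1->1 ok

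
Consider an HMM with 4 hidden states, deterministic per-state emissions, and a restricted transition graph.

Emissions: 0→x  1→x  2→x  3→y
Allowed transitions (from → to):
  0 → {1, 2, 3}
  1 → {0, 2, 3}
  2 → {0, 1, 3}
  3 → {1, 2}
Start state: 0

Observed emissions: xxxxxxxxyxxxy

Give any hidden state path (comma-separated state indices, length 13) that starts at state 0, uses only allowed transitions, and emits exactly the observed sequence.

0,2,1,2,0,2,1,2,3,1,0,2,3

  [0] x  {0,1,2}  => 0  start
  [1] x  {0,1,2}  => 2  0->2 ok
  [2] x  {0,1,2}  => 1  2->1 ok
  [3] x  {0,1,2}  => 2  1->2 ok
  [4] x  {0,1,2}  => 0  2->0 ok
  [5] x  {0,1,2}  => 2  0->2 ok
  [6] x  {0,1,2}  => 1  2->1 ok
  [7] x  {0,1,2}  => 2  1->2 ok
  [8] y  {3}  => 3  2->3 ok
  [9] x  {0,1,2}  => 1  3->1 ok
  [10] x  {0,1,2}  => 0  1->0 ok
  [11] x  {0,1,2}  => 2  0->2 ok
  [12] y  {3}  => 3  2->3 ok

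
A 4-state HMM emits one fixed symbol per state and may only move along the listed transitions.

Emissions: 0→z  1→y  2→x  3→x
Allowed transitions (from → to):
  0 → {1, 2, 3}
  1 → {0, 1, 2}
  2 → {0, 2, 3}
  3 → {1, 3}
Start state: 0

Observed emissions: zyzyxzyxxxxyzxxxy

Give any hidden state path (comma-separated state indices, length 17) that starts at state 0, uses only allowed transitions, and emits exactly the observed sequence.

0,1,0,1,2,0,1,2,2,2,3,1,0,2,3,3,1

  0: obs=z cand={0} pick 0 [start]
  1: obs=y cand={1} pick 1 [0->1 ok]
  2: obs=z cand={0} pick 0 [1->0 ok]
  3: obs=y cand={1} pick 1 [0->1 ok]
  4: obs=x cand={2,3} pick 2 [1->2 ok]
  5: obs=z cand={0} pick 0 [2->0 ok]
  6: obs=y cand={1} pick 1 [0->1 ok]
  7: obs=x cand={2,3} pick 2 [1->2 ok]
  8: obs=x cand={2,3} pick 2 [2->2 ok]
  9: obs=x cand={2,3} pick 2 [2->2 ok]
  10: obs=x cand={2,3} pick 3 [2->3 ok]
  11: obs=y cand={1} pick 1 [3->1 ok]
  12: obs=z cand={0} pick 0 [1->0 ok]
  13: obs=x cand={2,3} pick 2 [0->2 ok]
  14: obs=x cand={2,3} pick 3 [2->3 ok]
  15: obs=x cand={2,3} pick 3 [3->3 ok]
  16: obs=y cand={1} pick 1 [3->1 ok]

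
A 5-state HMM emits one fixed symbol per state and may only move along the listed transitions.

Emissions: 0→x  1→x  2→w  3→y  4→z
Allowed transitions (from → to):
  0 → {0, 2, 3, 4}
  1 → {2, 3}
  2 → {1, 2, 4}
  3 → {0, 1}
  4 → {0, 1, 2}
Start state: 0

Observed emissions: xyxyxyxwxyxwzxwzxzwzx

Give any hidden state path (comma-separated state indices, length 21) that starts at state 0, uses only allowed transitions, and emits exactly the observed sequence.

0,3,1,3,0,3,1,2,1,3,1,2,4,1,2,4,0,4,2,4,0

  t0 'x' -> {0,1}, take 0 (start)
  t1 'y' -> {3}, take 3 (0->3 ok)
  t2 'x' -> {0,1}, take 1 (3->1 ok)
  t3 'y' -> {3}, take 3 (1->3 ok)
  t4 'x' -> {0,1}, take 0 (3->0 ok)
  t5 'y' -> {3}, take 3 (0->3 ok)
  t6 'x' -> {0,1}, take 1 (3->1 ok)
  t7 'w' -> {2}, take 2 (1->2 ok)
  t8 'x' -> {0,1}, take 1 (2->1 ok)
  t9 'y' -> {3}, take 3 (1->3 ok)
  t10 'x' -> {0,1}, take 1 (3->1 ok)
  t11 'w' -> {2}, take 2 (1->2 ok)
  t12 'z' -> {4}, take 4 (2->4 ok)
  t13 'x' -> {0,1}, take 1 (4->1 ok)
  t14 'w' -> {2}, take 2 (1->2 ok)
  t15 'z' -> {4}, take 4 (2->4 ok)
  t16 'x' -> {0,1}, take 0 (4->0 ok)
  t17 'z' -> {4}, take 4 (0->4 ok)
  t18 'w' -> {2}, take 2 (4->2 ok)
  t19 'z' -> {4}, take 4 (2->4 ok)
  t20 'x' -> {0,1}, take 0 (4->0 ok)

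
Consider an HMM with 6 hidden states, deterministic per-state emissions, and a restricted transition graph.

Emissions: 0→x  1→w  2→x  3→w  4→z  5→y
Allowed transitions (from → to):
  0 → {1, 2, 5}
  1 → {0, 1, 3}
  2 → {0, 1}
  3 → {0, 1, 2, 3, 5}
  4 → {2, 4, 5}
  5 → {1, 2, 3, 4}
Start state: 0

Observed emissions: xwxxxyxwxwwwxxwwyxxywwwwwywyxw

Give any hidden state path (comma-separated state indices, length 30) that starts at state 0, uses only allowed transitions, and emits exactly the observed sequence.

0,1,0,2,0,5,2,1,0,1,3,3,0,2,1,3,5,2,0,5,1,3,1,1,3,5,3,5,2,1

  pos 0: x in {0,2}, choose 0; start
  pos 1: w in {1,3}, choose 1; 0->1 ok
  pos 2: x in {0,2}, choose 0; 1->0 ok
  pos 3: x in {0,2}, choose 2; 0->2 ok
  pos 4: x in {0,2}, choose 0; 2->0 ok
  pos 5: y in {5}, choose 5; 0->5 ok
  pos 6: x in {0,2}, choose 2; 5->2 ok
  pos 7: w in {1,3}, choose 1; 2->1 ok
  pos 8: x in {0,2}, choose 0; 1->0 ok
  pos 9: w in {1,3}, choose 1; 0->1 ok
  pos 10: w in {1,3}, choose 3; 1->3 ok
  pos 11: w in {1,3}, choose 3; 3->3 ok
  pos 12: x in {0,2}, choose 0; 3->0 ok
  pos 13: x in {0,2}, choose 2; 0->2 ok
  pos 14: w in {1,3}, choose 1; 2->1 ok
  pos 15: w in {1,3}, choose 3; 1->3 ok
  pos 16: y in {5}, choose 5; 3->5 ok
  pos 17: x in {0,2}, choose 2; 5->2 ok
  pos 18: x in {0,2}, choose 0; 2->0 ok
  pos 19: y in {5}, choose 5; 0->5 ok
  pos 20: w in {1,3}, choose 1; 5->1 ok
  pos 21: w in {1,3}, choose 3; 1->3 ok
  pos 22: w in {1,3}, choose 1; 3->1 ok
  pos 23: w in {1,3}, choose 1; 1->1 ok
  pos 24: w in {1,3}, choose 3; 1->3 ok
  pos 25: y in {5}, choose 5; 3->5 ok
  pos 26: w in {1,3}, choose 3; 5->3 ok
  pos 27: y in {5}, choose 5; 3->5 ok
  pos 28: x in {0,2}, choose 2; 5->2 ok
  pos 29: w in {1,3}, choose 1; 2->1 ok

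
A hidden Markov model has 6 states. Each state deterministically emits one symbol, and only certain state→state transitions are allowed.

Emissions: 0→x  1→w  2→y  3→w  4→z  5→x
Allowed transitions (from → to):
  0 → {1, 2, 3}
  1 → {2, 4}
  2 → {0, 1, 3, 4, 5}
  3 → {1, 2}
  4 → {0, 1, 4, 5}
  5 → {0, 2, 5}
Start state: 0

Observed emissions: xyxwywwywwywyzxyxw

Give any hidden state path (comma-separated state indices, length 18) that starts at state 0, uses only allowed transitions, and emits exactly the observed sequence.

0,2,0,3,2,3,1,2,3,1,2,3,2,4,0,2,0,1

  0: obs=x cand={0,5} pick 0 [start]
  1: obs=y cand={2} pick 2 [0->2 ok]
  2: obs=x cand={0,5} pick 0 [2->0 ok]
  3: obs=w cand={1,3} pick 3 [0->3 ok]
  4: obs=y cand={2} pick 2 [3->2 ok]
  5: obs=w cand={1,3} pick 3 [2->3 ok]
  6: obs=w cand={1,3} pick 1 [3->1 ok]
  7: obs=y cand={2} pick 2 [1->2 ok]
  8: obs=w cand={1,3} pick 3 [2->3 ok]
  9: obs=w cand={1,3} pick 1 [3->1 ok]
  10: obs=y cand={2} pick 2 [1->2 ok]
  11: obs=w cand={1,3} pick 3 [2->3 ok]
  12: obs=y cand={2} pick 2 [3->2 ok]
  13: obs=z cand={4} pick 4 [2->4 ok]
  14: obs=x cand={0,5} pick 0 [4->0 ok]
  15: obs=y cand={2} pick 2 [0->2 ok]
  16: obs=x cand={0,5} pick 0 [2->0 ok]
  17: obs=w cand={1,3} pick 1 [0->1 ok]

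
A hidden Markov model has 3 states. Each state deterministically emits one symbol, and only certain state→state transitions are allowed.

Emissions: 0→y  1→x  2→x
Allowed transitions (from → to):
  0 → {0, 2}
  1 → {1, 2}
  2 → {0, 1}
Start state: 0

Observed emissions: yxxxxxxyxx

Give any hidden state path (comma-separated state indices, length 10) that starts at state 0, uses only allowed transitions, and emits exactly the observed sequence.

  t0 'y' -> {0}, take 0 (start)
  t1 'x' -> {1,2}, take 2 (0->2 ok)
  t2 'x' -> {1,2}, take 1 (2->1 ok)
  t3 'x' -> {1,2}, take 1 (1->1 ok)
  t4 'x' -> {1,2}, take 1 (1->1 ok)
  t5 'x' -> {1,2}, take 1 (1->1 ok)
  t6 'x' -> {1,2}, take 2 (1->2 ok)
  t7 'y' -> {0}, take 0 (2->0 ok)
  t8 'x' -> {1,2}, take 2 (0->2 ok)
  t9 'x' -> {1,2}, take 1 (2->1 ok)

0,2,1,1,1,1,2,0,2,1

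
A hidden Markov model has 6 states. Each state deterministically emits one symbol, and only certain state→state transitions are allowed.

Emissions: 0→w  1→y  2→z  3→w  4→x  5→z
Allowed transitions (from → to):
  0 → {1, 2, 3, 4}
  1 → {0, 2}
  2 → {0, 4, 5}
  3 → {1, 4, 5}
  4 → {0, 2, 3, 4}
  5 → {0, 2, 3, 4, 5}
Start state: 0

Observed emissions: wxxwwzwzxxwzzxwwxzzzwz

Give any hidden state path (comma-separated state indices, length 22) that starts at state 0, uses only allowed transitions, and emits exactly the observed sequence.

0,4,4,0,3,5,3,5,4,4,3,5,2,4,0,3,4,2,5,5,3,5

  0: obs=w cand={0,3} pick 0 [start]
  1: obs=x cand={4} pick 4 [0->4 ok]
  2: obs=x cand={4} pick 4 [4->4 ok]
  3: obs=w cand={0,3} pick 0 [4->0 ok]
  4: obs=w cand={0,3} pick 3 [0->3 ok]
  5: obs=z cand={2,5} pick 5 [3->5 ok]
  6: obs=w cand={0,3} pick 3 [5->3 ok]
  7: obs=z cand={2,5} pick 5 [3->5 ok]
  8: obs=x cand={4} pick 4 [5->4 ok]
  9: obs=x cand={4} pick 4 [4->4 ok]
  10: obs=w cand={0,3} pick 3 [4->3 ok]
  11: obs=z cand={2,5} pick 5 [3->5 ok]
  12: obs=z cand={2,5} pick 2 [5->2 ok]
  13: obs=x cand={4} pick 4 [2->4 ok]
  14: obs=w cand={0,3} pick 0 [4->0 ok]
  15: obs=w cand={0,3} pick 3 [0->3 ok]
  16: obs=x cand={4} pick 4 [3->4 ok]
  17: obs=z cand={2,5} pick 2 [4->2 ok]
  18: obs=z cand={2,5} pick 5 [2->5 ok]
  19: obs=z cand={2,5} pick 5 [5->5 ok]
  20: obs=w cand={0,3} pick 3 [5->3 ok]
  21: obs=z cand={2,5} pick 5 [3->5 ok]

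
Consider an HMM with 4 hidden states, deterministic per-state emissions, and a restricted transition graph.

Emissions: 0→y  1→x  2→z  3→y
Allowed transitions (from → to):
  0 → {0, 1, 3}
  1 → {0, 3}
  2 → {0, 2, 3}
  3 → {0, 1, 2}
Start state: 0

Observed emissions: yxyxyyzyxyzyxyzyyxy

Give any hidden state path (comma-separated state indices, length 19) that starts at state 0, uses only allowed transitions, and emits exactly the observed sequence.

  0: obs=y cand={0,3} pick 0 [start]
  1: obs=x cand={1} pick 1 [0->1 ok]
  2: obs=y cand={0,3} pick 0 [1->0 ok]
  3: obs=x cand={1} pick 1 [0->1 ok]
  4: obs=y cand={0,3} pick 0 [1->0 ok]
  5: obs=y cand={0,3} pick 3 [0->3 ok]
  6: obs=z cand={2} pick 2 [3->2 ok]
  7: obs=y cand={0,3} pick 3 [2->3 ok]
  8: obs=x cand={1} pick 1 [3->1 ok]
  9: obs=y cand={0,3} pick 3 [1->3 ok]
  10: obs=z cand={2} pick 2 [3->2 ok]
  11: obs=y cand={0,3} pick 3 [2->3 ok]
  12: obs=x cand={1} pick 1 [3->1 ok]
  13: obs=y cand={0,3} pick 3 [1->3 ok]
  14: obs=z cand={2} pick 2 [3->2 ok]
  15: obs=y cand={0,3} pick 0 [2->0 ok]
  16: obs=y cand={0,3} pick 3 [0->3 ok]
  17: obs=x cand={1} pick 1 [3->1 ok]
  18: obs=y cand={0,3} pick 3 [1->3 ok]

0,1,0,1,0,3,2,3,1,3,2,3,1,3,2,0,3,1,3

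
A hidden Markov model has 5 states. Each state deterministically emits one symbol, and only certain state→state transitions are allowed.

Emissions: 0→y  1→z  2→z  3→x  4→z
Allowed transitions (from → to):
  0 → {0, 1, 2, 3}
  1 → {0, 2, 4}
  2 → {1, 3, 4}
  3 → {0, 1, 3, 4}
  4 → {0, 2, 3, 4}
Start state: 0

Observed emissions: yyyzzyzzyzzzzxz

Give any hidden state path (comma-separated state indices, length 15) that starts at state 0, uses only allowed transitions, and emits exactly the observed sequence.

0,0,0,2,4,0,1,4,0,1,4,2,4,3,1

  t0 'y' -> {0}, take 0 (start)
  t1 'y' -> {0}, take 0 (0->0 ok)
  t2 'y' -> {0}, take 0 (0->0 ok)
  t3 'z' -> {1,2,4}, take 2 (0->2 ok)
  t4 'z' -> {1,2,4}, take 4 (2->4 ok)
  t5 'y' -> {0}, take 0 (4->0 ok)
  t6 'z' -> {1,2,4}, take 1 (0->1 ok)
  t7 'z' -> {1,2,4}, take 4 (1->4 ok)
  t8 'y' -> {0}, take 0 (4->0 ok)
  t9 'z' -> {1,2,4}, take 1 (0->1 ok)
  t10 'z' -> {1,2,4}, take 4 (1->4 ok)
  t11 'z' -> {1,2,4}, take 2 (4->2 ok)
  t12 'z' -> {1,2,4}, take 4 (2->4 ok)
  t13 'x' -> {3}, take 3 (4->3 ok)
  t14 'z' -> {1,2,4}, take 1 (3->1 ok)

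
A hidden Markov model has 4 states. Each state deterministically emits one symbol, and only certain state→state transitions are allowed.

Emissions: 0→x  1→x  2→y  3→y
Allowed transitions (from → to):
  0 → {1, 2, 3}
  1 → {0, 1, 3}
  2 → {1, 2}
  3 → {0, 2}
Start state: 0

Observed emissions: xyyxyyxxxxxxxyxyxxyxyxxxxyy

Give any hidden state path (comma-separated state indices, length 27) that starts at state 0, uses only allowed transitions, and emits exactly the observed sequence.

0,3,2,1,3,2,1,1,1,1,0,1,1,3,0,2,1,0,3,0,2,1,1,1,0,3,2

  t0 'x' -> {0,1}, take 0 (start)
  t1 'y' -> {2,3}, take 3 (0->3 ok)
  t2 'y' -> {2,3}, take 2 (3->2 ok)
  t3 'x' -> {0,1}, take 1 (2->1 ok)
  t4 'y' -> {2,3}, take 3 (1->3 ok)
  t5 'y' -> {2,3}, take 2 (3->2 ok)
  t6 'x' -> {0,1}, take 1 (2->1 ok)
  t7 'x' -> {0,1}, take 1 (1->1 ok)
  t8 'x' -> {0,1}, take 1 (1->1 ok)
  t9 'x' -> {0,1}, take 1 (1->1 ok)
  t10 'x' -> {0,1}, take 0 (1->0 ok)
  t11 'x' -> {0,1}, take 1 (0->1 ok)
  t12 'x' -> {0,1}, take 1 (1->1 ok)
  t13 'y' -> {2,3}, take 3 (1->3 ok)
  t14 'x' -> {0,1}, take 0 (3->0 ok)
  t15 'y' -> {2,3}, take 2 (0->2 ok)
  t16 'x' -> {0,1}, take 1 (2->1 ok)
  t17 'x' -> {0,1}, take 0 (1->0 ok)
  t18 'y' -> {2,3}, take 3 (0->3 ok)
  t19 'x' -> {0,1}, take 0 (3->0 ok)
  t20 'y' -> {2,3}, take 2 (0->2 ok)
  t21 'x' -> {0,1}, take 1 (2->1 ok)
  t22 'x' -> {0,1}, take 1 (1->1 ok)
  t23 'x' -> {0,1}, take 1 (1->1 ok)
  t24 'x' -> {0,1}, take 0 (1->0 ok)
  t25 'y' -> {2,3}, take 3 (0->3 ok)
  t26 'y' -> {2,3}, take 2 (3->2 ok)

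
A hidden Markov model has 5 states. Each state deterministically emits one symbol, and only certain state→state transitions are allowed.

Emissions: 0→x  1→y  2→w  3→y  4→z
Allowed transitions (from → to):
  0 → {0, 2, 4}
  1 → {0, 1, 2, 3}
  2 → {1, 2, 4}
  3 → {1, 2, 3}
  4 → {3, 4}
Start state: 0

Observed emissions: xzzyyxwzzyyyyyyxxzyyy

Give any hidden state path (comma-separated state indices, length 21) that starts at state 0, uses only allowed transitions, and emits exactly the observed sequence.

0,4,4,3,1,0,2,4,4,3,3,3,3,1,1,0,0,4,3,1,1

  0: obs=x cand={0} pick 0 [start]
  1: obs=z cand={4} pick 4 [0->4 ok]
  2: obs=z cand={4} pick 4 [4->4 ok]
  3: obs=y cand={1,3} pick 3 [4->3 ok]
  4: obs=y cand={1,3} pick 1 [3->1 ok]
  5: obs=x cand={0} pick 0 [1->0 ok]
  6: obs=w cand={2} pick 2 [0->2 ok]
  7: obs=z cand={4} pick 4 [2->4 ok]
  8: obs=z cand={4} pick 4 [4->4 ok]
  9: obs=y cand={1,3} pick 3 [4->3 ok]
  10: obs=y cand={1,3} pick 3 [3->3 ok]
  11: obs=y cand={1,3} pick 3 [3->3 ok]
  12: obs=y cand={1,3} pick 3 [3->3 ok]
  13: obs=y cand={1,3} pick 1 [3->1 ok]
  14: obs=y cand={1,3} pick 1 [1->1 ok]
  15: obs=x cand={0} pick 0 [1->0 ok]
  16: obs=x cand={0} pick 0 [0->0 ok]
  17: obs=z cand={4} pick 4 [0->4 ok]
  18: obs=y cand={1,3} pick 3 [4->3 ok]
  19: obs=y cand={1,3} pick 1 [3->1 ok]
  20: obs=y cand={1,3} pick 1 [1->1 ok]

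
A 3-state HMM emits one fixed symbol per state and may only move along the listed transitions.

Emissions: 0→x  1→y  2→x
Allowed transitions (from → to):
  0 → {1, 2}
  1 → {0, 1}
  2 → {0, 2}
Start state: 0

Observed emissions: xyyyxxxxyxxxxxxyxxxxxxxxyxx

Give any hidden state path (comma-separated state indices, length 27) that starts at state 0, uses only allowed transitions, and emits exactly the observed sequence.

  0: obs=x cand={0,2} pick 0 [start]
  1: obs=y cand={1} pick 1 [0->1 ok]
  2: obs=y cand={1} pick 1 [1->1 ok]
  3: obs=y cand={1} pick 1 [1->1 ok]
  4: obs=x cand={0,2} pick 0 [1->0 ok]
  5: obs=x cand={0,2} pick 2 [0->2 ok]
  6: obs=x cand={0,2} pick 2 [2->2 ok]
  7: obs=x cand={0,2} pick 0 [2->0 ok]
  8: obs=y cand={1} pick 1 [0->1 ok]
  9: obs=x cand={0,2} pick 0 [1->0 ok]
  10: obs=x cand={0,2} pick 2 [0->2 ok]
  11: obs=x cand={0,2} pick 2 [2->2 ok]
  12: obs=x cand={0,2} pick 2 [2->2 ok]
  13: obs=x cand={0,2} pick 2 [2->2 ok]
  14: obs=x cand={0,2} pick 0 [2->0 ok]
  15: obs=y cand={1} pick 1 [0->1 ok]
  16: obs=x cand={0,2} pick 0 [1->0 ok]
  17: obs=x cand={0,2} pick 2 [0->2 ok]
  18: obs=x cand={0,2} pick 2 [2->2 ok]
  19: obs=x cand={0,2} pick 0 [2->0 ok]
  20: obs=x cand={0,2} pick 2 [0->2 ok]
  21: obs=x cand={0,2} pick 0 [2->0 ok]
  22: obs=x cand={0,2} pick 2 [0->2 ok]
  23: obs=x cand={0,2} pick 0 [2->0 ok]
  24: obs=y cand={1} pick 1 [0->1 ok]
  25: obs=x cand={0,2} pick 0 [1->0 ok]
  26: obs=x cand={0,2} pick 2 [0->2 ok]

0,1,1,1,0,2,2,0,1,0,2,2,2,2,0,1,0,2,2,0,2,0,2,0,1,0,2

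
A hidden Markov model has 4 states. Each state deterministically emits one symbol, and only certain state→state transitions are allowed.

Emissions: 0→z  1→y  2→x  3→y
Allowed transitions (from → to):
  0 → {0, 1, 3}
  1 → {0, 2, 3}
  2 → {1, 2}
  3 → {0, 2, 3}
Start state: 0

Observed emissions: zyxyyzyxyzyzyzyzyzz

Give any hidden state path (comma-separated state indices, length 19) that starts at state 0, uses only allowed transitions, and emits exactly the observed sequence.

  pos 0: z in {0}, choose 0; start
  pos 1: y in {1,3}, choose 3; 0->3 ok
  pos 2: x in {2}, choose 2; 3->2 ok
  pos 3: y in {1,3}, choose 1; 2->1 ok
  pos 4: y in {1,3}, choose 3; 1->3 ok
  pos 5: z in {0}, choose 0; 3->0 ok
  pos 6: y in {1,3}, choose 3; 0->3 ok
  pos 7: x in {2}, choose 2; 3->2 ok
  pos 8: y in {1,3}, choose 1; 2->1 ok
  pos 9: z in {0}, choose 0; 1->0 ok
  pos 10: y in {1,3}, choose 3; 0->3 ok
  pos 11: z in {0}, choose 0; 3->0 ok
  pos 12: y in {1,3}, choose 3; 0->3 ok
  pos 13: z in {0}, choose 0; 3->0 ok
  pos 14: y in {1,3}, choose 1; 0->1 ok
  pos 15: z in {0}, choose 0; 1->0 ok
  pos 16: y in {1,3}, choose 1; 0->1 ok
  pos 17: z in {0}, choose 0; 1->0 ok
  pos 18: z in {0}, choose 0; 0->0 ok

0,3,2,1,3,0,3,2,1,0,3,0,3,0,1,0,1,0,0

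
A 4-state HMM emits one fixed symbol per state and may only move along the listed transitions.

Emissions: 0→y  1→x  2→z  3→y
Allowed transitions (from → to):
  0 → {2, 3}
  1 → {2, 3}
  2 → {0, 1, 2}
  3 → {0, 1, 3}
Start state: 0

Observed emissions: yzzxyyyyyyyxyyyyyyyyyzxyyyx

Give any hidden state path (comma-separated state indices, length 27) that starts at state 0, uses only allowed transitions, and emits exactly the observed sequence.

0,2,2,1,3,0,3,0,3,3,3,1,3,0,3,0,3,0,3,3,0,2,1,3,0,3,1

  pos 0: y in {0,3}, choose 0; start
  pos 1: z in {2}, choose 2; 0->2 ok
  pos 2: z in {2}, choose 2; 2->2 ok
  pos 3: x in {1}, choose 1; 2->1 ok
  pos 4: y in {0,3}, choose 3; 1->3 ok
  pos 5: y in {0,3}, choose 0; 3->0 ok
  pos 6: y in {0,3}, choose 3; 0->3 ok
  pos 7: y in {0,3}, choose 0; 3->0 ok
  pos 8: y in {0,3}, choose 3; 0->3 ok
  pos 9: y in {0,3}, choose 3; 3->3 ok
  pos 10: y in {0,3}, choose 3; 3->3 ok
  pos 11: x in {1}, choose 1; 3->1 ok
  pos 12: y in {0,3}, choose 3; 1->3 ok
  pos 13: y in {0,3}, choose 0; 3->0 ok
  pos 14: y in {0,3}, choose 3; 0->3 ok
  pos 15: y in {0,3}, choose 0; 3->0 ok
  pos 16: y in {0,3}, choose 3; 0->3 ok
  pos 17: y in {0,3}, choose 0; 3->0 ok
  pos 18: y in {0,3}, choose 3; 0->3 ok
  pos 19: y in {0,3}, choose 3; 3->3 ok
  pos 20: y in {0,3}, choose 0; 3->0 ok
  pos 21: z in {2}, choose 2; 0->2 ok
  pos 22: x in {1}, choose 1; 2->1 ok
  pos 23: y in {0,3}, choose 3; 1->3 ok
  pos 24: y in {0,3}, choose 0; 3->0 ok
  pos 25: y in {0,3}, choose 3; 0->3 ok
  pos 26: x in {1}, choose 1; 3->1 ok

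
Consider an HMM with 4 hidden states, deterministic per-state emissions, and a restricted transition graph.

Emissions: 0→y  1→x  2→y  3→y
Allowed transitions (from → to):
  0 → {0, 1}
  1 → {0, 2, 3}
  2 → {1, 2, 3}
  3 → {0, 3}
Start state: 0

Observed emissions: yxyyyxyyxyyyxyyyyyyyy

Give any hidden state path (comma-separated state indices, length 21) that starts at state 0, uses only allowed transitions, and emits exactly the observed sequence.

  pos 0: y in {0,2,3}, choose 0; start
  pos 1: x in {1}, choose 1; 0->1 ok
  pos 2: y in {0,2,3}, choose 2; 1->2 ok
  pos 3: y in {0,2,3}, choose 3; 2->3 ok
  pos 4: y in {0,2,3}, choose 0; 3->0 ok
  pos 5: x in {1}, choose 1; 0->1 ok
  pos 6: y in {0,2,3}, choose 0; 1->0 ok
  pos 7: y in {0,2,3}, choose 0; 0->0 ok
  pos 8: x in {1}, choose 1; 0->1 ok
  pos 9: y in {0,2,3}, choose 3; 1->3 ok
  pos 10: y in {0,2,3}, choose 3; 3->3 ok
  pos 11: y in {0,2,3}, choose 0; 3->0 ok
  pos 12: x in {1}, choose 1; 0->1 ok
  pos 13: y in {0,2,3}, choose 2; 1->2 ok
  pos 14: y in {0,2,3}, choose 3; 2->3 ok
  pos 15: y in {0,2,3}, choose 3; 3->3 ok
  pos 16: y in {0,2,3}, choose 3; 3->3 ok
  pos 17: y in {0,2,3}, choose 3; 3->3 ok
  pos 18: y in {0,2,3}, choose 3; 3->3 ok
  pos 19: y in {0,2,3}, choose 3; 3->3 ok
  pos 20: y in {0,2,3}, choose 0; 3->0 ok

0,1,2,3,0,1,0,0,1,3,3,0,1,2,3,3,3,3,3,3,0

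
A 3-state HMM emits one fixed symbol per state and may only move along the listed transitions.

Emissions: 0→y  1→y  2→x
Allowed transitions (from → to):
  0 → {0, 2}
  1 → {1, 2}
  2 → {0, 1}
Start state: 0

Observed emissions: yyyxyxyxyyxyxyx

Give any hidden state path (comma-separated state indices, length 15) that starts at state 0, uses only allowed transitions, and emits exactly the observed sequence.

  pos 0: y in {0,1}, choose 0; start
  pos 1: y in {0,1}, choose 0; 0->0 ok
  pos 2: y in {0,1}, choose 0; 0->0 ok
  pos 3: x in {2}, choose 2; 0->2 ok
  pos 4: y in {0,1}, choose 0; 2->0 ok
  pos 5: x in {2}, choose 2; 0->2 ok
  pos 6: y in {0,1}, choose 0; 2->0 ok
  pos 7: x in {2}, choose 2; 0->2 ok
  pos 8: y in {0,1}, choose 1; 2->1 ok
  pos 9: y in {0,1}, choose 1; 1->1 ok
  pos 10: x in {2}, choose 2; 1->2 ok
  pos 11: y in {0,1}, choose 0; 2->0 ok
  pos 12: x in {2}, choose 2; 0->2 ok
  pos 13: y in {0,1}, choose 1; 2->1 ok
  pos 14: x in {2}, choose 2; 1->2 ok

0,0,0,2,0,2,0,2,1,1,2,0,2,1,2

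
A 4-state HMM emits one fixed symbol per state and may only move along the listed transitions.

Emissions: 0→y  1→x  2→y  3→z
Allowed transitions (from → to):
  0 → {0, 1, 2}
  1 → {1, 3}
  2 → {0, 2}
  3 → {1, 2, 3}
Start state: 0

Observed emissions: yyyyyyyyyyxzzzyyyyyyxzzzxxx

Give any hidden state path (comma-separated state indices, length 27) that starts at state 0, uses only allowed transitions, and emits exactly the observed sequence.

0,2,2,2,2,0,2,2,0,0,1,3,3,3,2,2,2,2,0,0,1,3,3,3,1,1,1

  pos 0: y in {0,2}, choose 0; start
  pos 1: y in {0,2}, choose 2; 0->2 ok
  pos 2: y in {0,2}, choose 2; 2->2 ok
  pos 3: y in {0,2}, choose 2; 2->2 ok
  pos 4: y in {0,2}, choose 2; 2->2 ok
  pos 5: y in {0,2}, choose 0; 2->0 ok
  pos 6: y in {0,2}, choose 2; 0->2 ok
  pos 7: y in {0,2}, choose 2; 2->2 ok
  pos 8: y in {0,2}, choose 0; 2->0 ok
  pos 9: y in {0,2}, choose 0; 0->0 ok
  pos 10: x in {1}, choose 1; 0->1 ok
  pos 11: z in {3}, choose 3; 1->3 ok
  pos 12: z in {3}, choose 3; 3->3 ok
  pos 13: z in {3}, choose 3; 3->3 ok
  pos 14: y in {0,2}, choose 2; 3->2 ok
  pos 15: y in {0,2}, choose 2; 2->2 ok
  pos 16: y in {0,2}, choose 2; 2->2 ok
  pos 17: y in {0,2}, choose 2; 2->2 ok
  pos 18: y in {0,2}, choose 0; 2->0 ok
  pos 19: y in {0,2}, choose 0; 0->0 ok
  pos 20: x in {1}, choose 1; 0->1 ok
  pos 21: z in {3}, choose 3; 1->3 ok
  pos 22: z in {3}, choose 3; 3->3 ok
  pos 23: z in {3}, choose 3; 3->3 ok
  pos 24: x in {1}, choose 1; 3->1 ok
  pos 25: x in {1}, choose 1; 1->1 ok
  pos 26: x in {1}, choose 1; 1->1 ok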